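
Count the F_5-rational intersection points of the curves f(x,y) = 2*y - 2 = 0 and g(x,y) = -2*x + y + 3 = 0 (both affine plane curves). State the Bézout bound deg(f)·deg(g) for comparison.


Common zeros: {(2, 1)}; count = 1; Bézout bound = 1.

deg(f) = 1, deg(g) = 1, so Bézout bound = 1.
Scan x ∈ F_5. For each x, list the y ∈ F_5 with f(x, y) ≡ 0 and those with g(x, y) ≡ 0 (mod 5); the common zeros in that column are the intersection.
  x = 0: f ≡ 0 at y ∈ {1}; g ≡ 0 at y ∈ {2}; common: ∅.
  x = 1: f ≡ 0 at y ∈ {1}; g ≡ 0 at y ∈ {4}; common: ∅.
  x = 2: f ≡ 0 at y ∈ {1}; g ≡ 0 at y ∈ {1}; common: {1}.
  x = 3: f ≡ 0 at y ∈ {1}; g ≡ 0 at y ∈ {3}; common: ∅.
  x = 4: f ≡ 0 at y ∈ {1}; g ≡ 0 at y ∈ {0}; common: ∅.
Collecting: common zeros = {(2, 1)}, so the count is 1.
Comparison with the Bézout bound: 1 ≤ 1 = deg(f)·deg(g), as expected for curves with no common component (the bound is attained).


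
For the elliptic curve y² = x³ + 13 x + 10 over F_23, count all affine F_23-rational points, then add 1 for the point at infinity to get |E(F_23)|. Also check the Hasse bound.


Affine points = {(1, 1), (1, 22), (5, 4), (5, 19), (10, 6), (10, 17), (11, 9), (11, 14), (12, 10), (12, 13), (16, 6), (16, 17), (18, 2), (18, 21), (19, 3), (19, 20), (20, 6), (20, 17)}; affine count = 18; |E(F_23)| = 19.

Discriminant check: Δ ∝ 4a³ + 27b² = 4·13³ + 27·10² = 4·2197 + 27·100 ≡ 11 (mod 23). Nonzero ⇒ E is nonsingular.
For each x ∈ F_23, compute rhs = x³ + 13·x + 10 mod 23, then count y ∈ F_23 with y² ≡ rhs.
  x = 0: rhs = 10, matching y values: none (0 points).
  x = 1: rhs = 1, matching y values: 1, 22 (2 points).
  x = 2: rhs = 21, matching y values: none (0 points).
  x = 3: rhs = 7, matching y values: none (0 points).
  x = 4: rhs = 11, matching y values: none (0 points).
  x = 5: rhs = 16, matching y values: 4, 19 (2 points).
  x = 6: rhs = 5, matching y values: none (0 points).
  x = 7: rhs = 7, matching y values: none (0 points).
  x = 8: rhs = 5, matching y values: none (0 points).
  x = 9: rhs = 5, matching y values: none (0 points).
  x = 10: rhs = 13, matching y values: 6, 17 (2 points).
  x = 11: rhs = 12, matching y values: 9, 14 (2 points).
  x = 12: rhs = 8, matching y values: 10, 13 (2 points).
  x = 13: rhs = 7, matching y values: none (0 points).
  x = 14: rhs = 15, matching y values: none (0 points).
  x = 15: rhs = 15, matching y values: none (0 points).
  x = 16: rhs = 13, matching y values: 6, 17 (2 points).
  x = 17: rhs = 15, matching y values: none (0 points).
  x = 18: rhs = 4, matching y values: 2, 21 (2 points).
  x = 19: rhs = 9, matching y values: 3, 20 (2 points).
  x = 20: rhs = 13, matching y values: 6, 17 (2 points).
  x = 21: rhs = 22, matching y values: none (0 points).
  x = 22: rhs = 19, matching y values: none (0 points).
Total affine count: 18.
Full point count |E(F_23)| = 18 + 1 = 19.
Hasse bound: |19 − (23+1)| = |-5| = 5 ≤ 2√23 ≈ 9.5917 ✓.


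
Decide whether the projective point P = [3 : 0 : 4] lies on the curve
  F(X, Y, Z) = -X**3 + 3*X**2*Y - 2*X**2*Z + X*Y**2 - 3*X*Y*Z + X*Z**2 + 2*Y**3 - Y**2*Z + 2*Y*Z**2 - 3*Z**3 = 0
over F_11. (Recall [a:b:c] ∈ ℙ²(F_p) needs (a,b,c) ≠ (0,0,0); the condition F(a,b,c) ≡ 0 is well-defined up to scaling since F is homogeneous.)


F(3,0,4) ≡ 10 (mod 11); P is NOT on the curve.

Evaluate F(3, 0, 4) term-by-term (mod 11).
  -X**3 ↦ -1·27·1·1 = -27
  3*X**2*Y ↦ 3·9·0·1 = 0
  -2*X**2*Z ↦ -2·9·1·4 = -72
  X*Y**2 ↦ 1·3·0·1 = 0
  -3*X*Y*Z ↦ -3·3·0·4 = 0
  X*Z**2 ↦ 1·3·1·16 = 48
  2*Y**3 ↦ 2·1·0·1 = 0
  -Y**2*Z ↦ -1·1·0·4 = 0
  2*Y*Z**2 ↦ 2·1·0·16 = 0
  -3*Z**3 ↦ -3·1·1·64 = -192
Sum: F(3, 0, 4) = (-27) + (0) + (-72) + (0) + (0) + (48) + (0) + (0) + (0) + (-192) = -243.
Reducing mod 11: -243 ≡ 10 (mod 11).
Since F(a, b, c) ≡ 10 ≠ 0 (mod 11), P does NOT lie on the curve.


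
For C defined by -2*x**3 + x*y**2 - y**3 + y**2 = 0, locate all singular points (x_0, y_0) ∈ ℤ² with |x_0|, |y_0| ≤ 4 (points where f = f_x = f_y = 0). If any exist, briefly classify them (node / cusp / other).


Singular points: {(0, 0)}; classification: cusp.

Compute partial derivatives:
  f_x = -6*x**2 + y**2.
  f_y = 2*x*y - 3*y**2 + 2*y.
Scan x_0 ∈ {−4, ..., 4}. For each x_0, f_y(x_0, y) is a polynomial in y; find its integer roots y ∈ {−4, ..., 4}, then test f_x and f at those candidates.
  x = -4: f_y(-4, y) = -3*y**2 - 6*y; vanishes at y ∈ {-2, 0}. (-4, -2): f_x = -92 ≠ 0; (-4, 0): f_x = -96 ≠ 0.
  x = -3: f_y(-3, y) = -3*y**2 - 4*y; vanishes at y ∈ {0}. (-3, 0): f_x = -54 ≠ 0.
  x = -2: f_y(-2, y) = -3*y**2 - 2*y; vanishes at y ∈ {0}. (-2, 0): f_x = -24 ≠ 0.
  x = -1: f_y(-1, y) = -3*y**2; vanishes at y ∈ {0}. (-1, 0): f_x = -6 ≠ 0.
  x = 0: f_y(0, y) = -3*y**2 + 2*y; vanishes at y ∈ {0}. (0, 0): f_x = 0, f = 0 — SINGULAR.
  x = 1: f_y(1, y) = -3*y**2 + 4*y; vanishes at y ∈ {0}. (1, 0): f_x = -6 ≠ 0.
  x = 2: f_y(2, y) = -3*y**2 + 6*y; vanishes at y ∈ {0, 2}. (2, 0): f_x = -24 ≠ 0; (2, 2): f_x = -20 ≠ 0.
  x = 3: f_y(3, y) = -3*y**2 + 8*y; vanishes at y ∈ {0}. (3, 0): f_x = -54 ≠ 0.
  x = 4: f_y(4, y) = -3*y**2 + 10*y; vanishes at y ∈ {0}. (4, 0): f_x = -96 ≠ 0.
Only singular point on the grid: (0, 0).
Classify: substitute x = 0 + u, y = 0 + v and expand: f = -2*u**3 + u*v**2 - v**3 + v**2.
No constant or linear terms (consistent with a singular point). Quadratic part: v**2. Cubic part: -2*u**3 + u*v**2 - v**3.
The quadratic part v**2 is a perfect square, so there is a single (double) tangent line v = 0, i.e. y = 0. Restricting the cubic part to that line (v = 0) leaves -2*u**3 ≠ 0, so f is not divisible by v and the branch is v² ≈ 2*u**3 to lowest order — this is a cusp.
Classification: cusp.


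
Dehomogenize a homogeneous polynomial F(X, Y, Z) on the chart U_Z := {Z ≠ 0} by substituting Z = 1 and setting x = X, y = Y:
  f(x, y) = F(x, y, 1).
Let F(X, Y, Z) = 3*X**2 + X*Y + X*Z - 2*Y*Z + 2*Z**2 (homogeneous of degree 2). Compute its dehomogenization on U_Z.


f(x, y) = 3*x**2 + x*y + x - 2*y + 2

On U_Z we set Z = 1. Each monomial c·X^i·Y^j·Z^k in F becomes c·x^i·y^j·1^k = c·x^i·y^j.
Substituting Z = 1: F(X, Y, 1) = 3*x**2 + x*y + x - 2*y + 2.
Note: deg(f) ≤ deg(F) = 2; strict inequality happens when F is divisible by Z (lost terms).


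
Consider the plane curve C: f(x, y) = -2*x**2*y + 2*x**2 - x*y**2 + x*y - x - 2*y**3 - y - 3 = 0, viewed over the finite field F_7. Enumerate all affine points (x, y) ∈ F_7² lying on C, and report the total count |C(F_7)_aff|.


Affine F_7-points: {(0, 2), (0, 6), (1, 1), (1, 4), (1, 5), (2, 2), (5, 0), (5, 4), (6, 0), (6, 5), (6, 6)}; count = 11.

For each of the 49 pairs (x, y) ∈ F_7², evaluate f(x, y) mod 7. Record the zeros.
  x = 0: [0↦4, 1↦1, 2↦0, 3↦3, 4↦5, 5↦1, 6↦0]  zeros at y ∈ {2, 6}
  x = 1: [0↦5, 1↦0, 2↦2, 3↦6, 4↦0, 5↦0, 6↦1]  zeros at y ∈ {1, 4, 5}
  x = 2: [0↦3, 1↦6, 2↦0, 3↦1, 4↦4, 5↦4, 6↦3]  zeros at y ∈ {2}
  x = 3: [0↦5, 1↦5, 2↦1, 3↦2, 4↦3, 5↦6, 6↦6]  zeros at y ∈ ∅
  x = 4: [0↦4, 1↦4, 2↦5, 3↦2, 4↦4, 5↦6, 6↦3]  zeros at y ∈ ∅
  x = 5: [0↦0, 1↦3, 2↦5, 3↦1, 4↦0, 5↦4, 6↦1]  zeros at y ∈ {0, 4}
  x = 6: [0↦0, 1↦2, 2↦1, 3↦6, 4↦5, 5↦0, 6↦0]  zeros at y ∈ {0, 5, 6}
Collecting zeros: affine points = {(0, 2), (0, 6), (1, 1), (1, 4), (1, 5), (2, 2), (5, 0), (5, 4), (6, 0), (6, 5), (6, 6)}.
Total count |C(F_7)_aff| = 11.


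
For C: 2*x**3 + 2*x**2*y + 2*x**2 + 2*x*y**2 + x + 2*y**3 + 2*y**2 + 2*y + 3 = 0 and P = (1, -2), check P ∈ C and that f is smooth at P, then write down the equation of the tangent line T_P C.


Tangent line at P: 11*x + 12*y + 13 = 0.

Step 1: f(1, -2) = 0, so P lies on C.
Step 2: partial derivatives
  f_x(x, y) = 6*x**2 + 4*x*y + 4*x + 2*y**2 + 1, f_y(x, y) = 2*x**2 + 4*x*y + 6*y**2 + 4*y + 2.
  f_x(P) = 11, f_y(P) = 12 (gradient nonzero, so P is smooth).
Step 3: tangent line at P: 11·(x − 1) + 12·(y − -2) = 0.
Expanding: 11*x + 12*y + 13 = 0.


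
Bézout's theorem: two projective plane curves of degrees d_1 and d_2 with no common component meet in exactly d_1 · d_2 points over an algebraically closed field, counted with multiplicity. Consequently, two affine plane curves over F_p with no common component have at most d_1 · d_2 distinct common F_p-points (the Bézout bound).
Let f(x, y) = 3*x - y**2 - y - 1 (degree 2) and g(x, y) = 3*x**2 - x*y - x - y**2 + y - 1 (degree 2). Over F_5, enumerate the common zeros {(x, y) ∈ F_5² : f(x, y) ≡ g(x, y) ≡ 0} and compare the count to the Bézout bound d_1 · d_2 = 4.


Common zeros: {(1, 1)}; count = 1; Bézout bound = 4.

deg(f) = 2, deg(g) = 2, so Bézout bound = 4.
Scan x ∈ F_5. For each x, list the y ∈ F_5 with f(x, y) ≡ 0 and those with g(x, y) ≡ 0 (mod 5); the common zeros in that column are the intersection.
  x = 0: f ≡ 0 at y ∈ ∅; g ≡ 0 at y ∈ ∅; common: ∅.
  x = 1: f ≡ 0 at y ∈ {1, 3}; g ≡ 0 at y ∈ {1, 4}; common: {1}.
  x = 2: f ≡ 0 at y ∈ {0, 4}; g ≡ 0 at y ∈ ∅; common: ∅.
  x = 3: f ≡ 0 at y ∈ ∅; g ≡ 0 at y ∈ {1, 2}; common: ∅.
  x = 4: f ≡ 0 at y ∈ {2}; g ≡ 0 at y ∈ {3, 4}; common: ∅.
Collecting: common zeros = {(1, 1)}, so the count is 1.
Comparison with the Bézout bound: 1 ≤ 4 = deg(f)·deg(g), as expected for curves with no common component (the affine F_5-count falls short of the bound because intersections may lie at infinity, over extension fields, or carry multiplicity).


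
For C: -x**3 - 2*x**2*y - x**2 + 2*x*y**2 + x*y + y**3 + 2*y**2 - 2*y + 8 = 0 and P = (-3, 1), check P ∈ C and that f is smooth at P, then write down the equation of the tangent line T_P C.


Tangent line at P: -6*x - 28*y + 10 = 0.

Step 1: f(-3, 1) = 0, so P lies on C.
Step 2: partial derivatives
  f_x(x, y) = -3*x**2 - 4*x*y - 2*x + 2*y**2 + y, f_y(x, y) = -2*x**2 + 4*x*y + x + 3*y**2 + 4*y - 2.
  f_x(P) = -6, f_y(P) = -28 (gradient nonzero, so P is smooth).
Step 3: tangent line at P: -6·(x − -3) + -28·(y − 1) = 0.
Expanding: -6*x - 28*y + 10 = 0.


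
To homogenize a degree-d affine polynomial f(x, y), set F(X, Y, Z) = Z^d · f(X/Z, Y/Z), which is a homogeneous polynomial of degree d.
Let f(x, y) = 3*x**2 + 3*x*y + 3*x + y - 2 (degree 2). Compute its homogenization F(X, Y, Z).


F(X, Y, Z) = 3*X**2 + 3*X*Y + 3*X*Z + Y*Z - 2*Z**2

deg(f) = 2.
Substitute x = X/Z, y = Y/Z into f, then multiply by Z^2.
  monomial 3·x^2·y^0 ↦ 3·X^2·Y^0·Z^0.
  monomial 3·x^1·y^1 ↦ 3·X^1·Y^1·Z^0.
  monomial 3·x^1·y^0 ↦ 3·X^1·Y^0·Z^1.
  monomial 1·x^0·y^1 ↦ 1·X^0·Y^1·Z^1.
  monomial -2·x^0·y^0 ↦ -2·X^0·Y^0·Z^2.
Collecting: F(X, Y, Z) = 3*X**2 + 3*X*Y + 3*X*Z + Y*Z - 2*Z**2.


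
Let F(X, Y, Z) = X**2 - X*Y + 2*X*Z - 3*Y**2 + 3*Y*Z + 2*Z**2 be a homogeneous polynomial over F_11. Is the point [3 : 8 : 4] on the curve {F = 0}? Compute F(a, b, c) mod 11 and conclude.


F(3,8,4) ≡ 0 (mod 11); P is on the curve.

Evaluate F(3, 8, 4) term-by-term (mod 11).
  X**2 ↦ 1·9·1·1 = 9
  -X*Y ↦ -1·3·8·1 = -24
  2*X*Z ↦ 2·3·1·4 = 24
  -3*Y**2 ↦ -3·1·64·1 = -192
  3*Y*Z ↦ 3·1·8·4 = 96
  2*Z**2 ↦ 2·1·1·16 = 32
Sum: F(3, 8, 4) = (9) + (-24) + (24) + (-192) + (96) + (32) = -55.
Reducing mod 11: -55 ≡ 0 (mod 11).
Since F(a, b, c) ≡ 0 (mod 11), P lies on the curve.


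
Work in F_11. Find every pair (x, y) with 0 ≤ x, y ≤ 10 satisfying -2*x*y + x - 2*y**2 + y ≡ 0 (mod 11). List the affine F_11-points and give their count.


Affine F_11-points: {(0, 0), (0, 6), (1, 6), (1, 10), (2, 6), (2, 9), (3, 6), (3, 8), (4, 6), (4, 7), (5, 6), (6, 5), (6, 6), (7, 4), (7, 6), (8, 3), (8, 6), (9, 2), (9, 6), (10, 1), (10, 6)}; count = 21.

For each of the 121 pairs (x, y) ∈ F_11², evaluate f(x, y) mod 11. Record the zeros.
  x = 0: [0↦0, 1↦10, 2↦5, 3↦7, 4↦5, 5↦10, 6↦0, 7↦8, 8↦1, 9↦1, 10↦8]  zeros at y ∈ {0, 6}
  x = 1: [0↦1, 1↦9, 2↦2, 3↦2, 4↦9, 5↦1, 6↦0, 7↦6, 8↦8, 9↦6, 10↦0]  zeros at y ∈ {6, 10}
  x = 2: [0↦2, 1↦8, 2↦10, 3↦8, 4↦2, 5↦3, 6↦0, 7↦4, 8↦4, 9↦0, 10↦3]  zeros at y ∈ {6, 9}
  x = 3: [0↦3, 1↦7, 2↦7, 3↦3, 4↦6, 5↦5, 6↦0, 7↦2, 8↦0, 9↦5, 10↦6]  zeros at y ∈ {6, 8}
  x = 4: [0↦4, 1↦6, 2↦4, 3↦9, 4↦10, 5↦7, 6↦0, 7↦0, 8↦7, 9↦10, 10↦9]  zeros at y ∈ {6, 7}
  x = 5: [0↦5, 1↦5, 2↦1, 3↦4, 4↦3, 5↦9, 6↦0, 7↦9, 8↦3, 9↦4, 10↦1]  zeros at y ∈ {6}
  x = 6: [0↦6, 1↦4, 2↦9, 3↦10, 4↦7, 5↦0, 6↦0, 7↦7, 8↦10, 9↦9, 10↦4]  zeros at y ∈ {5, 6}
  x = 7: [0↦7, 1↦3, 2↦6, 3↦5, 4↦0, 5↦2, 6↦0, 7↦5, 8↦6, 9↦3, 10↦7]  zeros at y ∈ {4, 6}
  x = 8: [0↦8, 1↦2, 2↦3, 3↦0, 4↦4, 5↦4, 6↦0, 7↦3, 8↦2, 9↦8, 10↦10]  zeros at y ∈ {3, 6}
  x = 9: [0↦9, 1↦1, 2↦0, 3↦6, 4↦8, 5↦6, 6↦0, 7↦1, 8↦9, 9↦2, 10↦2]  zeros at y ∈ {2, 6}
  x = 10: [0↦10, 1↦0, 2↦8, 3↦1, 4↦1, 5↦8, 6↦0, 7↦10, 8↦5, 9↦7, 10↦5]  zeros at y ∈ {1, 6}
Collecting zeros: affine points = {(0, 0), (0, 6), (1, 6), (1, 10), (2, 6), (2, 9), (3, 6), (3, 8), (4, 6), (4, 7), (5, 6), (6, 5), (6, 6), (7, 4), (7, 6), (8, 3), (8, 6), (9, 2), (9, 6), (10, 1), (10, 6)}.
Total count |C(F_11)_aff| = 21.


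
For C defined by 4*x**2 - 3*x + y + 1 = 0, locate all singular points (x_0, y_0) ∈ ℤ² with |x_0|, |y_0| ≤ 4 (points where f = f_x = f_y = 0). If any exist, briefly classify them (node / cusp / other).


No singular points in the scanned grid; C is smooth there.

Compute partial derivatives:
  f_x = 8*x - 3.
  f_y = 1.
f_y = 1 is a nonzero constant, so f_y never vanishes: no point (x, y) can satisfy f = f_x = f_y = 0. In particular no (x, y) ∈ {−4, ..., 4}² is singular; the curve is smooth.


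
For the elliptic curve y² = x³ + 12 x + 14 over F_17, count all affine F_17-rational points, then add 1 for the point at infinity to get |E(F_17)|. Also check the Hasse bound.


Affine points = {(3, 3), (3, 14), (6, 8), (6, 9), (7, 4), (7, 13), (9, 1), (9, 16), (11, 7), (11, 10), (12, 4), (12, 13), (13, 2), (13, 15), (14, 6), (14, 11), (15, 4), (15, 13), (16, 1), (16, 16)}; affine count = 20; |E(F_17)| = 21.

Discriminant check: Δ ∝ 4a³ + 27b² = 4·12³ + 27·14² = 4·1728 + 27·196 ≡ 15 (mod 17). Nonzero ⇒ E is nonsingular.
For each x ∈ F_17, compute rhs = x³ + 12·x + 14 mod 17, then count y ∈ F_17 with y² ≡ rhs.
  x = 0: rhs = 14, matching y values: none (0 points).
  x = 1: rhs = 10, matching y values: none (0 points).
  x = 2: rhs = 12, matching y values: none (0 points).
  x = 3: rhs = 9, matching y values: 3, 14 (2 points).
  x = 4: rhs = 7, matching y values: none (0 points).
  x = 5: rhs = 12, matching y values: none (0 points).
  x = 6: rhs = 13, matching y values: 8, 9 (2 points).
  x = 7: rhs = 16, matching y values: 4, 13 (2 points).
  x = 8: rhs = 10, matching y values: none (0 points).
  x = 9: rhs = 1, matching y values: 1, 16 (2 points).
  x = 10: rhs = 12, matching y values: none (0 points).
  x = 11: rhs = 15, matching y values: 7, 10 (2 points).
  x = 12: rhs = 16, matching y values: 4, 13 (2 points).
  x = 13: rhs = 4, matching y values: 2, 15 (2 points).
  x = 14: rhs = 2, matching y values: 6, 11 (2 points).
  x = 15: rhs = 16, matching y values: 4, 13 (2 points).
  x = 16: rhs = 1, matching y values: 1, 16 (2 points).
Total affine count: 20.
Full point count |E(F_17)| = 20 + 1 = 21.
Hasse bound: |21 − (17+1)| = |3| = 3 ≤ 2√17 ≈ 8.2462 ✓.


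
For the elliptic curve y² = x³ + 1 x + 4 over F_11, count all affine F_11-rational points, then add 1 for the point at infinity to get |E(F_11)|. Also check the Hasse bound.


Affine points = {(0, 2), (0, 9), (2, 5), (2, 6), (3, 1), (3, 10), (9, 4), (9, 7)}; affine count = 8; |E(F_11)| = 9.

Discriminant check: Δ ∝ 4a³ + 27b² = 4·1³ + 27·4² = 4·1 + 27·16 ≡ 7 (mod 11). Nonzero ⇒ E is nonsingular.
For each x ∈ F_11, compute rhs = x³ + 1·x + 4 mod 11, then count y ∈ F_11 with y² ≡ rhs.
  x = 0: rhs = 4, matching y values: 2, 9 (2 points).
  x = 1: rhs = 6, matching y values: none (0 points).
  x = 2: rhs = 3, matching y values: 5, 6 (2 points).
  x = 3: rhs = 1, matching y values: 1, 10 (2 points).
  x = 4: rhs = 6, matching y values: none (0 points).
  x = 5: rhs = 2, matching y values: none (0 points).
  x = 6: rhs = 6, matching y values: none (0 points).
  x = 7: rhs = 2, matching y values: none (0 points).
  x = 8: rhs = 7, matching y values: none (0 points).
  x = 9: rhs = 5, matching y values: 4, 7 (2 points).
  x = 10: rhs = 2, matching y values: none (0 points).
Total affine count: 8.
Full point count |E(F_11)| = 8 + 1 = 9.
Hasse bound: |9 − (11+1)| = |-3| = 3 ≤ 2√11 ≈ 6.6332 ✓.


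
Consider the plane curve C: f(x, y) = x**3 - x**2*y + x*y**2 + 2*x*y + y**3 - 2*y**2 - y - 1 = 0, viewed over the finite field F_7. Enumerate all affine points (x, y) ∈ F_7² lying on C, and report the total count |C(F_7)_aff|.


Affine F_7-points: {(1, 0), (1, 1), (2, 0), (2, 1), (2, 6), (4, 0), (5, 1), (5, 2), (6, 2), (6, 3), (6, 5)}; count = 11.

For each of the 49 pairs (x, y) ∈ F_7², evaluate f(x, y) mod 7. Record the zeros.
  x = 0: [0↦6, 1↦4, 2↦4, 3↦5, 4↦6, 5↦6, 6↦4]  zeros at y ∈ ∅
  x = 1: [0↦0, 1↦0, 2↦4, 3↦4, 4↦6, 5↦2, 6↦5]  zeros at y ∈ {0, 1}
  x = 2: [0↦0, 1↦0, 2↦6, 3↦3, 4↦4, 5↦1, 6↦0]  zeros at y ∈ {0, 1, 6}
  x = 3: [0↦5, 1↦3, 2↦2, 3↦1, 4↦6, 5↦2, 6↦2]  zeros at y ∈ ∅
  x = 4: [0↦0, 1↦1, 2↦5, 3↦4, 4↦4, 5↦4, 6↦3]  zeros at y ∈ {0}
  x = 5: [0↦5, 1↦0, 2↦0, 3↦4, 4↦4, 5↦6, 6↦2]  zeros at y ∈ {1, 2}
  x = 6: [0↦5, 1↦6, 2↦0, 3↦0, 4↦5, 5↦0, 6↦5]  zeros at y ∈ {2, 3, 5}
Collecting zeros: affine points = {(1, 0), (1, 1), (2, 0), (2, 1), (2, 6), (4, 0), (5, 1), (5, 2), (6, 2), (6, 3), (6, 5)}.
Total count |C(F_7)_aff| = 11.


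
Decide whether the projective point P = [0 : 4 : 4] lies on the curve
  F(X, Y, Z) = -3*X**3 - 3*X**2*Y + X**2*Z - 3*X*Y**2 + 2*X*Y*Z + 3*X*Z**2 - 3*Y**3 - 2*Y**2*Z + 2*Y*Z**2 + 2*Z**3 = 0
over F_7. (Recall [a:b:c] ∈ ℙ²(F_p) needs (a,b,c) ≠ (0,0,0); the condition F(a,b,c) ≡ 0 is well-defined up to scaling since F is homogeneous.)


F(0,4,4) ≡ 6 (mod 7); P is NOT on the curve.

Evaluate F(0, 4, 4) term-by-term (mod 7).
  -3*X**3 ↦ -3·0·1·1 = 0
  -3*X**2*Y ↦ -3·0·4·1 = 0
  X**2*Z ↦ 1·0·1·4 = 0
  -3*X*Y**2 ↦ -3·0·16·1 = 0
  2*X*Y*Z ↦ 2·0·4·4 = 0
  3*X*Z**2 ↦ 3·0·1·16 = 0
  -3*Y**3 ↦ -3·1·64·1 = -192
  -2*Y**2*Z ↦ -2·1·16·4 = -128
  2*Y*Z**2 ↦ 2·1·4·16 = 128
  2*Z**3 ↦ 2·1·1·64 = 128
Sum: F(0, 4, 4) = (0) + (0) + (0) + (0) + (0) + (0) + (-192) + (-128) + (128) + (128) = -64.
Reducing mod 7: -64 ≡ 6 (mod 7).
Since F(a, b, c) ≡ 6 ≠ 0 (mod 7), P does NOT lie on the curve.


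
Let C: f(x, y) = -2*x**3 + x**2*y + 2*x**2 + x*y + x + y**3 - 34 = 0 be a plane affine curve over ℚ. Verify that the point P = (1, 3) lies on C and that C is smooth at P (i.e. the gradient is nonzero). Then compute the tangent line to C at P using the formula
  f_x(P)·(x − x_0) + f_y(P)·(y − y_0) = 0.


Tangent line at P: 8*x + 29*y - 95 = 0.

Step 1: f(1, 3) = 0, so P lies on C.
Step 2: partial derivatives
  f_x(x, y) = -6*x**2 + 2*x*y + 4*x + y + 1, f_y(x, y) = x**2 + x + 3*y**2.
  f_x(P) = 8, f_y(P) = 29 (gradient nonzero, so P is smooth).
Step 3: tangent line at P: 8·(x − 1) + 29·(y − 3) = 0.
Expanding: 8*x + 29*y - 95 = 0.


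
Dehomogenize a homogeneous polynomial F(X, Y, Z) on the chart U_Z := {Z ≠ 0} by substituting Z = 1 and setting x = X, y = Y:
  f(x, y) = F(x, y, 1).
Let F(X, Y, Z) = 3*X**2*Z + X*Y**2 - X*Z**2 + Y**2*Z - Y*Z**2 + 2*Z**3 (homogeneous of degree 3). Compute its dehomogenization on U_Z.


f(x, y) = 3*x**2 + x*y**2 - x + y**2 - y + 2

On U_Z we set Z = 1. Each monomial c·X^i·Y^j·Z^k in F becomes c·x^i·y^j·1^k = c·x^i·y^j.
Substituting Z = 1: F(X, Y, 1) = 3*x**2 + x*y**2 - x + y**2 - y + 2.
Note: deg(f) ≤ deg(F) = 3; strict inequality happens when F is divisible by Z (lost terms).


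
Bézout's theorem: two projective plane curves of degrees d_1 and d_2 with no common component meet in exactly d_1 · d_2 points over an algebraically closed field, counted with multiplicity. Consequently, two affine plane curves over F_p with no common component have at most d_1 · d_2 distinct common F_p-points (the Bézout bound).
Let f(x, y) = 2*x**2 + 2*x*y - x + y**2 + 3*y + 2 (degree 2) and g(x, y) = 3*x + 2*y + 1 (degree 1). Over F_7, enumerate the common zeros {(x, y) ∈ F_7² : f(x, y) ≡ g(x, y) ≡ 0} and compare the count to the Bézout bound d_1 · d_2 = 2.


Common zeros: {(5, 6), (6, 1)}; count = 2; Bézout bound = 2.

deg(f) = 2, deg(g) = 1, so Bézout bound = 2.
Scan x ∈ F_7. For each x, list the y ∈ F_7 with f(x, y) ≡ 0 and those with g(x, y) ≡ 0 (mod 7); the common zeros in that column are the intersection.
  x = 0: f ≡ 0 at y ∈ {5, 6}; g ≡ 0 at y ∈ {3}; common: ∅.
  x = 1: f ≡ 0 at y ∈ ∅; g ≡ 0 at y ∈ {5}; common: ∅.
  x = 2: f ≡ 0 at y ∈ ∅; g ≡ 0 at y ∈ {0}; common: ∅.
  x = 3: f ≡ 0 at y ∈ ∅; g ≡ 0 at y ∈ {2}; common: ∅.
  x = 4: f ≡ 0 at y ∈ {1, 2}; g ≡ 0 at y ∈ {4}; common: ∅.
  x = 5: f ≡ 0 at y ∈ {2, 6}; g ≡ 0 at y ∈ {6}; common: {6}.
  x = 6: f ≡ 0 at y ∈ {1, 5}; g ≡ 0 at y ∈ {1}; common: {1}.
Collecting: common zeros = {(5, 6), (6, 1)}, so the count is 2.
Comparison with the Bézout bound: 2 ≤ 2 = deg(f)·deg(g), as expected for curves with no common component (the bound is attained).


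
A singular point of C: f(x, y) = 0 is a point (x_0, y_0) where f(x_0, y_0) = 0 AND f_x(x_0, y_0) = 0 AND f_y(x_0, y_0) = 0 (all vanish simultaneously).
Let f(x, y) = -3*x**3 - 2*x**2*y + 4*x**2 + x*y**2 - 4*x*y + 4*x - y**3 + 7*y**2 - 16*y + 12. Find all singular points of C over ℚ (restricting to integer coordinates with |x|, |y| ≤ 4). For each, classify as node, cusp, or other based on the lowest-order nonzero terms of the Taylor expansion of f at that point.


Singular points: {(0, 2)}; classification: cusp.

Compute partial derivatives:
  f_x = -9*x**2 - 4*x*y + 8*x + y**2 - 4*y + 4.
  f_y = -2*x**2 + 2*x*y - 4*x - 3*y**2 + 14*y - 16.
Scan x_0 ∈ {−4, ..., 4}. For each x_0, f_y(x_0, y) is a polynomial in y; find its integer roots y ∈ {−4, ..., 4}, then test f_x and f at those candidates.
  x = -4: f_y(-4, y) = -3*y**2 + 6*y - 32; no integer root y with |y| ≤ 4.
  x = -3: f_y(-3, y) = -3*y**2 + 8*y - 22; no integer root y with |y| ≤ 4.
  x = -2: f_y(-2, y) = -3*y**2 + 10*y - 16; no integer root y with |y| ≤ 4.
  x = -1: f_y(-1, y) = -3*y**2 + 12*y - 14; no integer root y with |y| ≤ 4.
  x = 0: f_y(0, y) = -3*y**2 + 14*y - 16; vanishes at y ∈ {2}. (0, 2): f_x = 0, f = 0 — SINGULAR.
  x = 1: f_y(1, y) = -3*y**2 + 16*y - 22; no integer root y with |y| ≤ 4.
  x = 2: f_y(2, y) = -3*y**2 + 18*y - 32; no integer root y with |y| ≤ 4.
  x = 3: f_y(3, y) = -3*y**2 + 20*y - 46; no integer root y with |y| ≤ 4.
  x = 4: f_y(4, y) = -3*y**2 + 22*y - 64; no integer root y with |y| ≤ 4.
Only singular point on the grid: (0, 2).
Classify: substitute x = 0 + u, y = 2 + v and expand: f = -3*u**3 - 2*u**2*v + u*v**2 - v**3 + v**2.
No constant or linear terms (consistent with a singular point). Quadratic part: v**2. Cubic part: -3*u**3 - 2*u**2*v + u*v**2 - v**3.
The quadratic part v**2 is a perfect square, so there is a single (double) tangent line v = 0, i.e. y = 2. Restricting the cubic part to that line (v = 0) leaves -3*u**3 ≠ 0, so f is not divisible by v and the branch is v² ≈ 3*u**3 to lowest order — this is a cusp.
Classification: cusp.


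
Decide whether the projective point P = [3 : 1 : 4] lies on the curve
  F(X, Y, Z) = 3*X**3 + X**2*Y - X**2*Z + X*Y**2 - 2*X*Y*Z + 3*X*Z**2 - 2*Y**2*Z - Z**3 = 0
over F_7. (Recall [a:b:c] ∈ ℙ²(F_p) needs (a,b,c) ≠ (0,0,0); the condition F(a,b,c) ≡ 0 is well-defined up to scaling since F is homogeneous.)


F(3,1,4) ≡ 0 (mod 7); P is on the curve.

Evaluate F(3, 1, 4) term-by-term (mod 7).
  3*X**3 ↦ 3·27·1·1 = 81
  X**2*Y ↦ 1·9·1·1 = 9
  -X**2*Z ↦ -1·9·1·4 = -36
  X*Y**2 ↦ 1·3·1·1 = 3
  -2*X*Y*Z ↦ -2·3·1·4 = -24
  3*X*Z**2 ↦ 3·3·1·16 = 144
  -2*Y**2*Z ↦ -2·1·1·4 = -8
  -Z**3 ↦ -1·1·1·64 = -64
Sum: F(3, 1, 4) = (81) + (9) + (-36) + (3) + (-24) + (144) + (-8) + (-64) = 105.
Reducing mod 7: 105 ≡ 0 (mod 7).
Since F(a, b, c) ≡ 0 (mod 7), P lies on the curve.


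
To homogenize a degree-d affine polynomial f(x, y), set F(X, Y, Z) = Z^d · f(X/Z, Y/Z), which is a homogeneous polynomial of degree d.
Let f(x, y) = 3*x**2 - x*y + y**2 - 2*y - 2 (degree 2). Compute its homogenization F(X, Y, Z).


F(X, Y, Z) = 3*X**2 - X*Y + Y**2 - 2*Y*Z - 2*Z**2

deg(f) = 2.
Substitute x = X/Z, y = Y/Z into f, then multiply by Z^2.
  monomial 3·x^2·y^0 ↦ 3·X^2·Y^0·Z^0.
  monomial -1·x^1·y^1 ↦ -1·X^1·Y^1·Z^0.
  monomial 1·x^0·y^2 ↦ 1·X^0·Y^2·Z^0.
  monomial -2·x^0·y^1 ↦ -2·X^0·Y^1·Z^1.
  monomial -2·x^0·y^0 ↦ -2·X^0·Y^0·Z^2.
Collecting: F(X, Y, Z) = 3*X**2 - X*Y + Y**2 - 2*Y*Z - 2*Z**2.


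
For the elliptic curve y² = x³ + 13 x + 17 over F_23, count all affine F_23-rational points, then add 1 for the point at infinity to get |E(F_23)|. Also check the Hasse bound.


Affine points = {(1, 10), (1, 13), (4, 8), (4, 15), (5, 0), (6, 9), (6, 14), (8, 9), (8, 14), (9, 9), (9, 14), (19, 4), (19, 19), (21, 11), (21, 12), (22, 7), (22, 16)}; affine count = 17; |E(F_23)| = 18.

Discriminant check: Δ ∝ 4a³ + 27b² = 4·13³ + 27·17² = 4·2197 + 27·289 ≡ 8 (mod 23). Nonzero ⇒ E is nonsingular.
For each x ∈ F_23, compute rhs = x³ + 13·x + 17 mod 23, then count y ∈ F_23 with y² ≡ rhs.
  x = 0: rhs = 17, matching y values: none (0 points).
  x = 1: rhs = 8, matching y values: 10, 13 (2 points).
  x = 2: rhs = 5, matching y values: none (0 points).
  x = 3: rhs = 14, matching y values: none (0 points).
  x = 4: rhs = 18, matching y values: 8, 15 (2 points).
  x = 5: rhs = 0, matching y values: 0 (1 points).
  x = 6: rhs = 12, matching y values: 9, 14 (2 points).
  x = 7: rhs = 14, matching y values: none (0 points).
  x = 8: rhs = 12, matching y values: 9, 14 (2 points).
  x = 9: rhs = 12, matching y values: 9, 14 (2 points).
  x = 10: rhs = 20, matching y values: none (0 points).
  x = 11: rhs = 19, matching y values: none (0 points).
  x = 12: rhs = 15, matching y values: none (0 points).
  x = 13: rhs = 14, matching y values: none (0 points).
  x = 14: rhs = 22, matching y values: none (0 points).
  x = 15: rhs = 22, matching y values: none (0 points).
  x = 16: rhs = 20, matching y values: none (0 points).
  x = 17: rhs = 22, matching y values: none (0 points).
  x = 18: rhs = 11, matching y values: none (0 points).
  x = 19: rhs = 16, matching y values: 4, 19 (2 points).
  x = 20: rhs = 20, matching y values: none (0 points).
  x = 21: rhs = 6, matching y values: 11, 12 (2 points).
  x = 22: rhs = 3, matching y values: 7, 16 (2 points).
Total affine count: 17.
Full point count |E(F_23)| = 17 + 1 = 18.
Hasse bound: |18 − (23+1)| = |-6| = 6 ≤ 2√23 ≈ 9.5917 ✓.


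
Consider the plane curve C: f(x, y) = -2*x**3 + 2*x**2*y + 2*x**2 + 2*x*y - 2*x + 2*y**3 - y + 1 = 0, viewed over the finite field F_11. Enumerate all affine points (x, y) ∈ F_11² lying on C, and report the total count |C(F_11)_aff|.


Affine F_11-points: {(0, 10), (1, 5), (2, 0), (3, 10), (5, 0), (5, 3), (5, 8), (6, 1), (7, 2), (8, 10), (10, 8)}; count = 11.

For each of the 121 pairs (x, y) ∈ F_11², evaluate f(x, y) mod 11. Record the zeros.
  x = 0: [0↦1, 1↦2, 2↦4, 3↦8, 4↦4, 5↦4, 6↦9, 7↦9, 8↦5, 9↦9, 10↦0]  zeros at y ∈ {10}
  x = 1: [0↦10, 1↦4, 2↦10, 3↦7, 4↦7, 5↦0, 6↦9, 7↦2, 8↦2, 9↦10, 10↦5]  zeros at y ∈ {5}
  x = 2: [0↦0, 1↦2, 2↦5, 3↦10, 4↦7, 5↦8, 6↦3, 7↦4, 8↦1, 9↦6, 10↦9]  zeros at y ∈ {0}
  x = 3: [0↦3, 1↦6, 2↦10, 3↦5, 4↦3, 5↦5, 6↦1, 7↦3, 8↦1, 9↦7, 10↦0]  zeros at y ∈ {10}
  x = 4: [0↦7, 1↦4, 2↦2, 3↦2, 4↦5, 5↦1, 6↦2, 7↦9, 8↦1, 9↦1, 10↦10]  zeros at y ∈ ∅
  x = 5: [0↦0, 1↦6, 2↦2, 3↦0, 4↦1, 5↦6, 6↦5, 7↦10, 8↦0, 9↦9, 10↦5]  zeros at y ∈ {0, 3, 8}
  x = 6: [0↦3, 1↦0, 2↦9, 3↦9, 4↦1, 5↦8, 6↦9, 7↦5, 8↦8, 9↦8, 10↦6]  zeros at y ∈ {1}
  x = 7: [0↦4, 1↦7, 2↦0, 3↦6, 4↦4, 5↦6, 6↦2, 7↦4, 8↦2, 9↦8, 10↦1]  zeros at y ∈ {2}
  x = 8: [0↦2, 1↦4, 2↦7, 3↦1, 4↦9, 5↦10, 6↦5, 7↦6, 8↦3, 9↦8, 10↦0]  zeros at y ∈ {10}
  x = 9: [0↦7, 1↦1, 2↦7, 3↦4, 4↦4, 5↦8, 6↦6, 7↦10, 8↦10, 9↦7, 10↦2]  zeros at y ∈ ∅
  x = 10: [0↦7, 1↦8, 2↦10, 3↦3, 4↦10, 5↦10, 6↦4, 7↦4, 8↦0, 9↦4, 10↦6]  zeros at y ∈ {8}
Collecting zeros: affine points = {(0, 10), (1, 5), (2, 0), (3, 10), (5, 0), (5, 3), (5, 8), (6, 1), (7, 2), (8, 10), (10, 8)}.
Total count |C(F_11)_aff| = 11.


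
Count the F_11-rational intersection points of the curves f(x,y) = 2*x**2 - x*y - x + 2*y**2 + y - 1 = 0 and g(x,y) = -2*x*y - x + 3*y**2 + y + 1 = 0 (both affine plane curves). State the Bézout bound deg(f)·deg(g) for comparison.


Common zeros: {(1, 0)}; count = 1; Bézout bound = 4.

deg(f) = 2, deg(g) = 2, so Bézout bound = 4.
Scan x ∈ F_11. For each x, list the y ∈ F_11 with f(x, y) ≡ 0 and those with g(x, y) ≡ 0 (mod 11); the common zeros in that column are the intersection.
  x = 0: f ≡ 0 at y ∈ {6, 10}; g ≡ 0 at y ∈ {9}; common: ∅.
  x = 1: f ≡ 0 at y ∈ {0}; g ≡ 0 at y ∈ {0, 4}; common: {0}.
  x = 2: f ≡ 0 at y ∈ {2, 4}; g ≡ 0 at y ∈ ∅; common: ∅.
  x = 3: f ≡ 0 at y ∈ ∅; g ≡ 0 at y ∈ {2, 7}; common: ∅.
  x = 4: f ≡ 0 at y ∈ ∅; g ≡ 0 at y ∈ ∅; common: ∅.
  x = 5: f ≡ 0 at y ∈ {0, 2}; g ≡ 0 at y ∈ ∅; common: ∅.
  x = 6: f ≡ 0 at y ∈ {4}; g ≡ 0 at y ∈ {3, 8}; common: ∅.
  x = 7: f ≡ 0 at y ∈ {5, 9}; g ≡ 0 at y ∈ ∅; common: ∅.
  x = 8: f ≡ 0 at y ∈ ∅; g ≡ 0 at y ∈ {6, 10}; common: ∅.
  x = 9: f ≡ 0 at y ∈ {6, 9}; g ≡ 0 at y ∈ {1}; common: ∅.
  x = 10: f ≡ 0 at y ∈ ∅; g ≡ 0 at y ∈ ∅; common: ∅.
Collecting: common zeros = {(1, 0)}, so the count is 1.
Comparison with the Bézout bound: 1 ≤ 4 = deg(f)·deg(g), as expected for curves with no common component (the affine F_11-count falls short of the bound because intersections may lie at infinity, over extension fields, or carry multiplicity).


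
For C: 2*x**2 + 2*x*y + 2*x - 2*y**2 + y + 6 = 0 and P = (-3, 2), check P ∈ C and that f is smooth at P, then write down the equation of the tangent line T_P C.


Tangent line at P: -6*x - 13*y + 8 = 0.

Step 1: f(-3, 2) = 0, so P lies on C.
Step 2: partial derivatives
  f_x(x, y) = 4*x + 2*y + 2, f_y(x, y) = 2*x - 4*y + 1.
  f_x(P) = -6, f_y(P) = -13 (gradient nonzero, so P is smooth).
Step 3: tangent line at P: -6·(x − -3) + -13·(y − 2) = 0.
Expanding: -6*x - 13*y + 8 = 0.


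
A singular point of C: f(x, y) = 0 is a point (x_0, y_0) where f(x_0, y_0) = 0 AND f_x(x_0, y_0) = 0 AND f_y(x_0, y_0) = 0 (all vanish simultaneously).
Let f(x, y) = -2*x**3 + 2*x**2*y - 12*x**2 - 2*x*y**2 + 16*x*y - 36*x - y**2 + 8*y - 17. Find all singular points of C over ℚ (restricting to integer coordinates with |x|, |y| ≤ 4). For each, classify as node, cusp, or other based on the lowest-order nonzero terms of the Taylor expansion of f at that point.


Singular points: {(-1, 3)}; classification: cusp.

Compute partial derivatives:
  f_x = -6*x**2 + 4*x*y - 24*x - 2*y**2 + 16*y - 36.
  f_y = 2*x**2 - 4*x*y + 16*x - 2*y + 8.
Scan x_0 ∈ {−4, ..., 4}. For each x_0, f_y(x_0, y) is a polynomial in y; find its integer roots y ∈ {−4, ..., 4}, then test f_x and f at those candidates.
  x = -4: f_y(-4, y) = 14*y - 24; no integer root y with |y| ≤ 4.
  x = -3: f_y(-3, y) = 10*y - 22; no integer root y with |y| ≤ 4.
  x = -2: f_y(-2, y) = 6*y - 16; no integer root y with |y| ≤ 4.
  x = -1: f_y(-1, y) = 2*y - 6; vanishes at y ∈ {3}. (-1, 3): f_x = 0, f = 0 — SINGULAR.
  x = 0: f_y(0, y) = 8 - 2*y; vanishes at y ∈ {4}. (0, 4): f_x = -4 ≠ 0.
  x = 1: f_y(1, y) = 26 - 6*y; no integer root y with |y| ≤ 4.
  x = 2: f_y(2, y) = 48 - 10*y; no integer root y with |y| ≤ 4.
  x = 3: f_y(3, y) = 74 - 14*y; no integer root y with |y| ≤ 4.
  x = 4: f_y(4, y) = 104 - 18*y; no integer root y with |y| ≤ 4.
Only singular point on the grid: (-1, 3).
Classify: substitute x = -1 + u, y = 3 + v and expand: f = -2*u**3 + 2*u**2*v - 2*u*v**2 + v**2.
No constant or linear terms (consistent with a singular point). Quadratic part: v**2. Cubic part: -2*u**3 + 2*u**2*v - 2*u*v**2.
The quadratic part v**2 is a perfect square, so there is a single (double) tangent line v = 0, i.e. y = 3. Restricting the cubic part to that line (v = 0) leaves -2*u**3 ≠ 0, so f is not divisible by v and the branch is v² ≈ 2*u**3 to lowest order — this is a cusp.
Classification: cusp.


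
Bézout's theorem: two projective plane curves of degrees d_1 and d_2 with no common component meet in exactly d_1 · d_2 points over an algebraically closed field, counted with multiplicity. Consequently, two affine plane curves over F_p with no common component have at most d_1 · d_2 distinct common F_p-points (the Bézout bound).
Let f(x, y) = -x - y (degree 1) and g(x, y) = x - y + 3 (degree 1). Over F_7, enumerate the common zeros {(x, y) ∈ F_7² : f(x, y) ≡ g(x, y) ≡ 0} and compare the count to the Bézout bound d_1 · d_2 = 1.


Common zeros: {(2, 5)}; count = 1; Bézout bound = 1.

deg(f) = 1, deg(g) = 1, so Bézout bound = 1.
Scan x ∈ F_7. For each x, list the y ∈ F_7 with f(x, y) ≡ 0 and those with g(x, y) ≡ 0 (mod 7); the common zeros in that column are the intersection.
  x = 0: f ≡ 0 at y ∈ {0}; g ≡ 0 at y ∈ {3}; common: ∅.
  x = 1: f ≡ 0 at y ∈ {6}; g ≡ 0 at y ∈ {4}; common: ∅.
  x = 2: f ≡ 0 at y ∈ {5}; g ≡ 0 at y ∈ {5}; common: {5}.
  x = 3: f ≡ 0 at y ∈ {4}; g ≡ 0 at y ∈ {6}; common: ∅.
  x = 4: f ≡ 0 at y ∈ {3}; g ≡ 0 at y ∈ {0}; common: ∅.
  x = 5: f ≡ 0 at y ∈ {2}; g ≡ 0 at y ∈ {1}; common: ∅.
  x = 6: f ≡ 0 at y ∈ {1}; g ≡ 0 at y ∈ {2}; common: ∅.
Collecting: common zeros = {(2, 5)}, so the count is 1.
Comparison with the Bézout bound: 1 ≤ 1 = deg(f)·deg(g), as expected for curves with no common component (the bound is attained).


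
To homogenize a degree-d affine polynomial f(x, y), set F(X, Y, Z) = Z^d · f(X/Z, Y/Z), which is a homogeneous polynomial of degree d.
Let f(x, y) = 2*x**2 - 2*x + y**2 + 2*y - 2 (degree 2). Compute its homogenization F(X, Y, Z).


F(X, Y, Z) = 2*X**2 - 2*X*Z + Y**2 + 2*Y*Z - 2*Z**2

deg(f) = 2.
Substitute x = X/Z, y = Y/Z into f, then multiply by Z^2.
  monomial 2·x^2·y^0 ↦ 2·X^2·Y^0·Z^0.
  monomial -2·x^1·y^0 ↦ -2·X^1·Y^0·Z^1.
  monomial 1·x^0·y^2 ↦ 1·X^0·Y^2·Z^0.
  monomial 2·x^0·y^1 ↦ 2·X^0·Y^1·Z^1.
  monomial -2·x^0·y^0 ↦ -2·X^0·Y^0·Z^2.
Collecting: F(X, Y, Z) = 2*X**2 - 2*X*Z + Y**2 + 2*Y*Z - 2*Z**2.


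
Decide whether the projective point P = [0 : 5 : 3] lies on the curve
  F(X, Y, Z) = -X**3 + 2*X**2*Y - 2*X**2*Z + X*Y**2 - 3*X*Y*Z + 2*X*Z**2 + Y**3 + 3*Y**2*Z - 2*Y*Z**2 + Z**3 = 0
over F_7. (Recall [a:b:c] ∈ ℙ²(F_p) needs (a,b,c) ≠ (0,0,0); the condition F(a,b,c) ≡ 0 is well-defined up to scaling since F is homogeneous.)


F(0,5,3) ≡ 0 (mod 7); P is on the curve.

Evaluate F(0, 5, 3) term-by-term (mod 7).
  -X**3 ↦ -1·0·1·1 = 0
  2*X**2*Y ↦ 2·0·5·1 = 0
  -2*X**2*Z ↦ -2·0·1·3 = 0
  X*Y**2 ↦ 1·0·25·1 = 0
  -3*X*Y*Z ↦ -3·0·5·3 = 0
  2*X*Z**2 ↦ 2·0·1·9 = 0
  Y**3 ↦ 1·1·125·1 = 125
  3*Y**2*Z ↦ 3·1·25·3 = 225
  -2*Y*Z**2 ↦ -2·1·5·9 = -90
  Z**3 ↦ 1·1·1·27 = 27
Sum: F(0, 5, 3) = (0) + (0) + (0) + (0) + (0) + (0) + (125) + (225) + (-90) + (27) = 287.
Reducing mod 7: 287 ≡ 0 (mod 7).
Since F(a, b, c) ≡ 0 (mod 7), P lies on the curve.


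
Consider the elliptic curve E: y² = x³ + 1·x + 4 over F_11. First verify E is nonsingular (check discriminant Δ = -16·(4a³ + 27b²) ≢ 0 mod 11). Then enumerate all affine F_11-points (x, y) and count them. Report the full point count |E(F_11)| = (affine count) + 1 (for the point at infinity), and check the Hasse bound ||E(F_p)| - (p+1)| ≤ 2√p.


Affine points = {(0, 2), (0, 9), (2, 5), (2, 6), (3, 1), (3, 10), (9, 4), (9, 7)}; affine count = 8; |E(F_11)| = 9.

Discriminant check: Δ ∝ 4a³ + 27b² = 4·1³ + 27·4² = 4·1 + 27·16 ≡ 7 (mod 11). Nonzero ⇒ E is nonsingular.
For each x ∈ F_11, compute rhs = x³ + 1·x + 4 mod 11, then count y ∈ F_11 with y² ≡ rhs.
  x = 0: rhs = 4, matching y values: 2, 9 (2 points).
  x = 1: rhs = 6, matching y values: none (0 points).
  x = 2: rhs = 3, matching y values: 5, 6 (2 points).
  x = 3: rhs = 1, matching y values: 1, 10 (2 points).
  x = 4: rhs = 6, matching y values: none (0 points).
  x = 5: rhs = 2, matching y values: none (0 points).
  x = 6: rhs = 6, matching y values: none (0 points).
  x = 7: rhs = 2, matching y values: none (0 points).
  x = 8: rhs = 7, matching y values: none (0 points).
  x = 9: rhs = 5, matching y values: 4, 7 (2 points).
  x = 10: rhs = 2, matching y values: none (0 points).
Total affine count: 8.
Full point count |E(F_11)| = 8 + 1 = 9.
Hasse bound: |9 − (11+1)| = |-3| = 3 ≤ 2√11 ≈ 6.6332 ✓.


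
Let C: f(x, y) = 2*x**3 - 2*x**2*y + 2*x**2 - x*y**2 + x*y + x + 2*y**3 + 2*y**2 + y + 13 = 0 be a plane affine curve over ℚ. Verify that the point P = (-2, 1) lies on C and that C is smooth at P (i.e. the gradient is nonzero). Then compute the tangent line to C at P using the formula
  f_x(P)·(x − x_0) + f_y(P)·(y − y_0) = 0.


Tangent line at P: 25*x + 5*y + 45 = 0.

Step 1: f(-2, 1) = 0, so P lies on C.
Step 2: partial derivatives
  f_x(x, y) = 6*x**2 - 4*x*y + 4*x - y**2 + y + 1, f_y(x, y) = -2*x**2 - 2*x*y + x + 6*y**2 + 4*y + 1.
  f_x(P) = 25, f_y(P) = 5 (gradient nonzero, so P is smooth).
Step 3: tangent line at P: 25·(x − -2) + 5·(y − 1) = 0.
Expanding: 25*x + 5*y + 45 = 0.


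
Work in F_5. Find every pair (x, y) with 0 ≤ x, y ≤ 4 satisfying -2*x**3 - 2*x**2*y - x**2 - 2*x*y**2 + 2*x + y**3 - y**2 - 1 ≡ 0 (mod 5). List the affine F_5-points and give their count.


Affine F_5-points: {(1, 2), (2, 2), (2, 4), (4, 4)}; count = 4.

For each of the 25 pairs (x, y) ∈ F_5², evaluate f(x, y) mod 5. Record the zeros.
  x = 0: [0↦4, 1↦4, 2↦3, 3↦2, 4↦2]  zeros at y ∈ ∅
  x = 1: [0↦3, 1↦4, 2↦0, 3↦2, 4↦1]  zeros at y ∈ {2}
  x = 2: [0↦3, 1↦1, 2↦0, 3↦1, 4↦0]  zeros at y ∈ {2, 4}
  x = 3: [0↦2, 1↦3, 2↦1, 3↦2, 4↦2]  zeros at y ∈ ∅
  x = 4: [0↦3, 1↦3, 2↦1, 3↦3, 4↦0]  zeros at y ∈ {4}
Collecting zeros: affine points = {(1, 2), (2, 2), (2, 4), (4, 4)}.
Total count |C(F_5)_aff| = 4.


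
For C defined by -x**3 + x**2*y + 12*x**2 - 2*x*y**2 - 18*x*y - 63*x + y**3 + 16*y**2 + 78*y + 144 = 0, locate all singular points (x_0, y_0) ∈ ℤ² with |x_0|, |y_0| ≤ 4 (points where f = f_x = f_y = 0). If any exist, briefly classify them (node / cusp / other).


Singular points: {(3, -3)}; classification: cusp.

Compute partial derivatives:
  f_x = -3*x**2 + 2*x*y + 24*x - 2*y**2 - 18*y - 63.
  f_y = x**2 - 4*x*y - 18*x + 3*y**2 + 32*y + 78.
Scan x_0 ∈ {−4, ..., 4}. For each x_0, f_y(x_0, y) is a polynomial in y; find its integer roots y ∈ {−4, ..., 4}, then test f_x and f at those candidates.
  x = -4: f_y(-4, y) = 3*y**2 + 48*y + 166; no integer root y with |y| ≤ 4.
  x = -3: f_y(-3, y) = 3*y**2 + 44*y + 141; no integer root y with |y| ≤ 4.
  x = -2: f_y(-2, y) = 3*y**2 + 40*y + 118; no integer root y with |y| ≤ 4.
  x = -1: f_y(-1, y) = 3*y**2 + 36*y + 97; no integer root y with |y| ≤ 4.
  x = 0: f_y(0, y) = 3*y**2 + 32*y + 78; no integer root y with |y| ≤ 4.
  x = 1: f_y(1, y) = 3*y**2 + 28*y + 61; no integer root y with |y| ≤ 4.
  x = 2: f_y(2, y) = 3*y**2 + 24*y + 46; no integer root y with |y| ≤ 4.
  x = 3: f_y(3, y) = 3*y**2 + 20*y + 33; vanishes at y ∈ {-3}. (3, -3): f_x = 0, f = 0 — SINGULAR.
  x = 4: f_y(4, y) = 3*y**2 + 16*y + 22; no integer root y with |y| ≤ 4.
Only singular point on the grid: (3, -3).
Classify: substitute x = 3 + u, y = -3 + v and expand: f = -u**3 + u**2*v - 2*u*v**2 + v**3 + v**2.
No constant or linear terms (consistent with a singular point). Quadratic part: v**2. Cubic part: -u**3 + u**2*v - 2*u*v**2 + v**3.
The quadratic part v**2 is a perfect square, so there is a single (double) tangent line v = 0, i.e. y = -3. Restricting the cubic part to that line (v = 0) leaves -u**3 ≠ 0, so f is not divisible by v and the branch is v² ≈ u**3 to lowest order — this is a cusp.
Classification: cusp.
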